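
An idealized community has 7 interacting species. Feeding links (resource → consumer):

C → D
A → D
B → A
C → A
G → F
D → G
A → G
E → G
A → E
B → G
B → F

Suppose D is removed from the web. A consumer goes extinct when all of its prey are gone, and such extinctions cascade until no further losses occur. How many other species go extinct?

0

Remove D.
Every predator of it retains at least one other prey: G still has B, A, E.
No consumer loses all prey, so no secondary extinctions occur.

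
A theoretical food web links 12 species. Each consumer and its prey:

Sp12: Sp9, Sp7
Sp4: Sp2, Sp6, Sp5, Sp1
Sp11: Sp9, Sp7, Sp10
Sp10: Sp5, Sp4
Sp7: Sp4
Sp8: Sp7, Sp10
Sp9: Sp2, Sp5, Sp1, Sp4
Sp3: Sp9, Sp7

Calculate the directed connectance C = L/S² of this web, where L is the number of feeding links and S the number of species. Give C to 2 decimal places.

The web has S = 12 species and L = 20 feeding links.
C = L / S² = 20 / 144 = 0.1389 ≈ 0.14.

C = 0.14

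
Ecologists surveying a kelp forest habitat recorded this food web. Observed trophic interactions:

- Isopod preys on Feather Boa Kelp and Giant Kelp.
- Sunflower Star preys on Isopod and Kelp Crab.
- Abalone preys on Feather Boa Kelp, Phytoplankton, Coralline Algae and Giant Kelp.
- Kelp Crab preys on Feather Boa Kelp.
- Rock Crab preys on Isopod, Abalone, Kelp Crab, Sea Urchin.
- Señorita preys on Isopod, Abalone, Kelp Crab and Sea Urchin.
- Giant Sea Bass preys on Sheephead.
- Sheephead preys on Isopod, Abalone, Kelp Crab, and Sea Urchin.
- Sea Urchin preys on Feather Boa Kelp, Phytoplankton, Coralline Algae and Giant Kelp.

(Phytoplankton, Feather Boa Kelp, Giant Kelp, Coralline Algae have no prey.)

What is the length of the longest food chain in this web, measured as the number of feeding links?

One longest chain: Phytoplankton → Abalone → Sheephead → Giant Sea Bass.
It has 4 species and 3 links.

3 links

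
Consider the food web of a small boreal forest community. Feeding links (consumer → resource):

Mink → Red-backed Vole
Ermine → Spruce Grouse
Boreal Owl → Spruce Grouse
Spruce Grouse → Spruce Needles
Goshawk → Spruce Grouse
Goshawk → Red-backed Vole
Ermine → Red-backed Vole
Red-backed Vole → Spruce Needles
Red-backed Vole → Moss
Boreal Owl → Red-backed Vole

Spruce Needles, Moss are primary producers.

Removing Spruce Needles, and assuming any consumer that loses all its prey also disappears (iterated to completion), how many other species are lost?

1

Remove Spruce Needles.
Round 1: Spruce Grouse (all prey gone) → extinct.
No further losses. Total secondary extinctions: 1.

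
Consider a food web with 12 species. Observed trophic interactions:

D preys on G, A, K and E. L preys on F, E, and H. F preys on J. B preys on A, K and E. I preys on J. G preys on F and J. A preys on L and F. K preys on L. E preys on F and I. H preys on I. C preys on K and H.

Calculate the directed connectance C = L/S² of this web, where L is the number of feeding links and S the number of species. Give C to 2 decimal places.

C = 0.15

The web has S = 12 species and L = 22 feeding links.
C = L / S² = 22 / 144 = 0.1528 ≈ 0.15.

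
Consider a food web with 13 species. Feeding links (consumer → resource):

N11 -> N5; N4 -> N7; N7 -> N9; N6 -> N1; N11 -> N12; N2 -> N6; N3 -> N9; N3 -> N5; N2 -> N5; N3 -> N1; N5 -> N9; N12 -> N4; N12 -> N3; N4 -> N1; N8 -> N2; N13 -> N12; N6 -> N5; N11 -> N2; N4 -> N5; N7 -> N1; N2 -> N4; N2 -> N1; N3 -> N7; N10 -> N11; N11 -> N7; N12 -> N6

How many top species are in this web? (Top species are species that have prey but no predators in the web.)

3

Top species (has prey, but nothing eats it): N13, N8, N10.
Count: 3.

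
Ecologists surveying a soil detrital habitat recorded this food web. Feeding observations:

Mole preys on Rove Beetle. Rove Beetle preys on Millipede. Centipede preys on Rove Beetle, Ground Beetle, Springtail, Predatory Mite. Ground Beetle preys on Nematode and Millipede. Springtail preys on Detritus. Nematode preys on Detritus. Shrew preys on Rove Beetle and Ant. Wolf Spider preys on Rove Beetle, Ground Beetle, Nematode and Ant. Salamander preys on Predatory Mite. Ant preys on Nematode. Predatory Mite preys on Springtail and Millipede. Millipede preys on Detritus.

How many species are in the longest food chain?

One longest chain: Detritus → Millipede → Rove Beetle → Mole.
It has 4 species and 3 links.

4 species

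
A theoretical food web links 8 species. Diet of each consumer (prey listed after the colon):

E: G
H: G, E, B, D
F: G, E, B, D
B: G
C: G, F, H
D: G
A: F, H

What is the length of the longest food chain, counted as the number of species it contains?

4 species

One longest chain: G → E → F → A.
It has 4 species and 3 links.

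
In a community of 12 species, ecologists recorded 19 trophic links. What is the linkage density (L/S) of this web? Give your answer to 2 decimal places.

L/S = 1.58

There are L = 19 links among S = 12 species.
L/S = 19/12 = 1.5833 ≈ 1.58.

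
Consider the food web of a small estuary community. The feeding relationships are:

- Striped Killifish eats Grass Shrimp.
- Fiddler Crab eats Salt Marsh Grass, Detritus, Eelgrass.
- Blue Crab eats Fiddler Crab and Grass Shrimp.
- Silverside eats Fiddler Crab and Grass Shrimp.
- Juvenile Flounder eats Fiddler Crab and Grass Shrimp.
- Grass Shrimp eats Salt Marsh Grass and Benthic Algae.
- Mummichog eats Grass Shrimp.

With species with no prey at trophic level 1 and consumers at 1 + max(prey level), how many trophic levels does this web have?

Basal resources (level 1): Benthic Algae, Detritus, Eelgrass, Salt Marsh Grass.
Benthic Algae → Grass Shrimp → Striped Killifish gives Striped Killifish level 3.
No species has a prey at level 3, so no species reaches level 4.

3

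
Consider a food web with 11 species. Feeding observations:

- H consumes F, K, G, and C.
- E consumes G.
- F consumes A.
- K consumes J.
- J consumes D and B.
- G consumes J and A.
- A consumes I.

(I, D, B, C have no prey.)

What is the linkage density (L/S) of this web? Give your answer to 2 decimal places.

There are L = 12 links among S = 11 species.
L/S = 12/11 = 1.0909 ≈ 1.09.

L/S = 1.09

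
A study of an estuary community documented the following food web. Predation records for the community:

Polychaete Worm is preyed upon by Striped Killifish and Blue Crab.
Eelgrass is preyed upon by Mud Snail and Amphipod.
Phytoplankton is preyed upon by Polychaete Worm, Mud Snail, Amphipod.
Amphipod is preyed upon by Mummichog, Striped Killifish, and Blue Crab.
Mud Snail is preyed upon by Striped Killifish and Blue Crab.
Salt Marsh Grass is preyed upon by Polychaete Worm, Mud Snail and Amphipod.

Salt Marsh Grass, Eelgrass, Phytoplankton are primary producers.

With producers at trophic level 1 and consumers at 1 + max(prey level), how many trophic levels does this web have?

Producers (level 1): Salt Marsh Grass, Eelgrass, Phytoplankton.
Salt Marsh Grass → Amphipod → Striped Killifish gives Striped Killifish level 3.
No species has a prey at level 3, so no species reaches level 4.

3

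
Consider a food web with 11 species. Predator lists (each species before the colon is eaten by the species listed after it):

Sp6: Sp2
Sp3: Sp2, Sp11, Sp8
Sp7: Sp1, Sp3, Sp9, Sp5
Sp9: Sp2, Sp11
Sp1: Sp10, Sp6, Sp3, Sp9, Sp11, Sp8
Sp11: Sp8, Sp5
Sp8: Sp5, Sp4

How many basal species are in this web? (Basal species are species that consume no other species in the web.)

1

Basal species (no prey listed): Sp7.
Count: 1.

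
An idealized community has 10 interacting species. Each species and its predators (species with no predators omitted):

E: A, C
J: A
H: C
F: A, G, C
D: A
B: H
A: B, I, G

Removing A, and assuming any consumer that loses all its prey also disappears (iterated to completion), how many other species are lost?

Remove A.
Round 1: B (all prey gone), I (all prey gone) → extinct.
Round 2: H (all prey gone) → extinct.
No further losses. Total secondary extinctions: 3.

3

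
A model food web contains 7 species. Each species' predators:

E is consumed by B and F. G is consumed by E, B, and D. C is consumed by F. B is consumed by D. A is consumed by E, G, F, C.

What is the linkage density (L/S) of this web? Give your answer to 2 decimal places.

L/S = 1.57

There are L = 11 links among S = 7 species.
L/S = 11/7 = 1.5714 ≈ 1.57.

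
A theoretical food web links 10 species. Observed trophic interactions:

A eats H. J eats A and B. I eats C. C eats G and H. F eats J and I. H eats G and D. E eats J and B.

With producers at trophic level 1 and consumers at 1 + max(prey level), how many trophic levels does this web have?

5

Producers (level 1): D, B, G.
D → H → C → I → F gives F level 5.
No species has a prey at level 5, so no species reaches level 6.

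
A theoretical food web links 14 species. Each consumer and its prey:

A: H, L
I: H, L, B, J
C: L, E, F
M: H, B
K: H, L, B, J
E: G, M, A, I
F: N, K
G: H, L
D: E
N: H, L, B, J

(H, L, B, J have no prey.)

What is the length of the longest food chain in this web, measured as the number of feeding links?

One longest chain: H → A → E → D.
It has 4 species and 3 links.

3 links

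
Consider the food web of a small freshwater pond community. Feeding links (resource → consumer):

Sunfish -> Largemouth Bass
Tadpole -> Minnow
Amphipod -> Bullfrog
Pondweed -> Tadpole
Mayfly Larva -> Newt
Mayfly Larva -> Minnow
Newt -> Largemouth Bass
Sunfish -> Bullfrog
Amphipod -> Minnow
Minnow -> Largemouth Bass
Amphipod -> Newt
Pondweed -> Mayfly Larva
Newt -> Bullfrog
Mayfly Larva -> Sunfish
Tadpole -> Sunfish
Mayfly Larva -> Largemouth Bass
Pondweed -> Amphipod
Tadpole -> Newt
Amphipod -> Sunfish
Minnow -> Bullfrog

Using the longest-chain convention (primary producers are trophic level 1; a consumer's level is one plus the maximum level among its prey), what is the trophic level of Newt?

Pondweed is a producer → level 1.
Tadpole eats Pondweed → level 2.
Newt eats Tadpole (level 2); other prey at levels: Amphipod 2, Mayfly Larva 2 → level 3.

Trophic level 3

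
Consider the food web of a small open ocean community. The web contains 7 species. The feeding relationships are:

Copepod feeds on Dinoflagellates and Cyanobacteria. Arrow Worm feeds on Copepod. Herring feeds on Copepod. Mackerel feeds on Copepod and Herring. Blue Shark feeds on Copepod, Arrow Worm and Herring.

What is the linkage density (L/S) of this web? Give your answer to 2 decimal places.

There are L = 9 links among S = 7 species.
L/S = 9/7 = 1.2857 ≈ 1.29.

L/S = 1.29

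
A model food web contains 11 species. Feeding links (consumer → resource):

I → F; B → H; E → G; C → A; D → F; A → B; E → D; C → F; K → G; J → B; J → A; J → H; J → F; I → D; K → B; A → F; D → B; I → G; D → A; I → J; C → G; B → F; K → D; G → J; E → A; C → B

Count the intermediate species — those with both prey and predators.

Intermediate species (has both prey and predators): B, A, J, D, G.
Count: 5.

5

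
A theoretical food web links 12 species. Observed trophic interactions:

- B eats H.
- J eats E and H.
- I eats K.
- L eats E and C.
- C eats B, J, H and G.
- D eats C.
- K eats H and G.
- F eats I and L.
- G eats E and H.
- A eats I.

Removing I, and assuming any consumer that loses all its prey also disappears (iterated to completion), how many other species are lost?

Remove I.
Round 1: A (all prey gone) → extinct.
No further losses. Total secondary extinctions: 1.

1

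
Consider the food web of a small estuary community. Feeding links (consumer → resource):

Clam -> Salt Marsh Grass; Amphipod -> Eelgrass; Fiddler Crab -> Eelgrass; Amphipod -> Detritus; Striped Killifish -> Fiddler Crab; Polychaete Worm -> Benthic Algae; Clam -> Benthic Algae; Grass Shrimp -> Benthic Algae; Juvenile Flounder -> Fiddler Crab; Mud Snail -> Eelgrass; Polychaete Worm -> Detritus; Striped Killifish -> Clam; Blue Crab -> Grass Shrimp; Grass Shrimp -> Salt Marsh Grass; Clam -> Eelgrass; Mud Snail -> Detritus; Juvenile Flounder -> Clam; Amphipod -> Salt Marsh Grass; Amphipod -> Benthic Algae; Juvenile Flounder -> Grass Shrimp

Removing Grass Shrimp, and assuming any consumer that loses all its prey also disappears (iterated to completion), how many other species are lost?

1

Remove Grass Shrimp.
Round 1: Blue Crab (all prey gone) → extinct.
No further losses. Total secondary extinctions: 1.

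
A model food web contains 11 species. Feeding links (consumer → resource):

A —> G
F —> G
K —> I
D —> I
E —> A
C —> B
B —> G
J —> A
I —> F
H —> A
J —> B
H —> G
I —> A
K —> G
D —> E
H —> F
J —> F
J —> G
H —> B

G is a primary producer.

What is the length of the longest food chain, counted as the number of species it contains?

4 species

One longest chain: G → A → I → K.
It has 4 species and 3 links.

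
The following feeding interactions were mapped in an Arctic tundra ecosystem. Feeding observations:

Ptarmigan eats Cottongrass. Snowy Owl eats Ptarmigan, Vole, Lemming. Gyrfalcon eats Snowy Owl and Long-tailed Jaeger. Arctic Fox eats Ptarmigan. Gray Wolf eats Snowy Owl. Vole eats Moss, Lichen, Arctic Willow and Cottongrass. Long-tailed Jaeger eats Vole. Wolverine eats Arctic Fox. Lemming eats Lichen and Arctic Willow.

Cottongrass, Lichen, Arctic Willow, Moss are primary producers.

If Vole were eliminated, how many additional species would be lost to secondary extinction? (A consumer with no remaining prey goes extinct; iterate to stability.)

1

Remove Vole.
Round 1: Long-tailed Jaeger (all prey gone) → extinct.
No further losses. Total secondary extinctions: 1.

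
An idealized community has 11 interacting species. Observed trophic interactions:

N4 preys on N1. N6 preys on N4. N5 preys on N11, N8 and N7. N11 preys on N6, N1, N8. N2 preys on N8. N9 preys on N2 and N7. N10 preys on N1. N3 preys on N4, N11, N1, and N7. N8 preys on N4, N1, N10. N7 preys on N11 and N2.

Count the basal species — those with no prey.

Basal species (no prey listed): N1.
Count: 1.

1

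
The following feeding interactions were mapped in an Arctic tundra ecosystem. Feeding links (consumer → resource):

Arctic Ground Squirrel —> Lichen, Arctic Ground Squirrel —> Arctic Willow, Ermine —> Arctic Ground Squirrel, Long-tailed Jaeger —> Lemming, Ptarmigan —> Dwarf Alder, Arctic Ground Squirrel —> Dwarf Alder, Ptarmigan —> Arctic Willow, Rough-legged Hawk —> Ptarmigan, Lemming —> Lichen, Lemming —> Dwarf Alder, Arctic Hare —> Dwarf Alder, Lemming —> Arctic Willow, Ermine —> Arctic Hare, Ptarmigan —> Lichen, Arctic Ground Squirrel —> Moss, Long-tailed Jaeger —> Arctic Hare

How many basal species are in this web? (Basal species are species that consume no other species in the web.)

Basal species (no prey listed): Moss, Arctic Willow, Dwarf Alder, Lichen.
Count: 4.

4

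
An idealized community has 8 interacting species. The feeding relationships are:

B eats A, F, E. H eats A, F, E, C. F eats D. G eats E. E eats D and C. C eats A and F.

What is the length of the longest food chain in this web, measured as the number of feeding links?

One longest chain: D → F → C → E → B.
It has 5 species and 4 links.

4 links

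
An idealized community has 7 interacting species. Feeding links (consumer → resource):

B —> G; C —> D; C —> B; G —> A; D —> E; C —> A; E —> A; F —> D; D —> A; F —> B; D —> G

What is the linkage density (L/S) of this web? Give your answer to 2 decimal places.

L/S = 1.57

There are L = 11 links among S = 7 species.
L/S = 11/7 = 1.5714 ≈ 1.57.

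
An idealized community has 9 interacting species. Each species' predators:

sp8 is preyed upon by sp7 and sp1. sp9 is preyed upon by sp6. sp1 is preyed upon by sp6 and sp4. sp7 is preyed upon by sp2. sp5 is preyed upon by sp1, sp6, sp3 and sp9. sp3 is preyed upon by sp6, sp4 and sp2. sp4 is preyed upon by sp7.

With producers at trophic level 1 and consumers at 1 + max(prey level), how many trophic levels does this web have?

Producers (level 1): sp5, sp8.
sp5 → sp3 → sp4 → sp7 → sp2 gives sp2 level 5.
No species has a prey at level 5, so no species reaches level 6.

5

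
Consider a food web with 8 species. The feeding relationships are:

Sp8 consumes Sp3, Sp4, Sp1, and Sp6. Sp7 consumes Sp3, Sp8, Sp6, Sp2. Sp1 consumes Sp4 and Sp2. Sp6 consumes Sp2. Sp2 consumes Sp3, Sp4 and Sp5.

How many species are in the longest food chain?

5 species

One longest chain: Sp4 → Sp2 → Sp6 → Sp8 → Sp7.
It has 5 species and 4 links.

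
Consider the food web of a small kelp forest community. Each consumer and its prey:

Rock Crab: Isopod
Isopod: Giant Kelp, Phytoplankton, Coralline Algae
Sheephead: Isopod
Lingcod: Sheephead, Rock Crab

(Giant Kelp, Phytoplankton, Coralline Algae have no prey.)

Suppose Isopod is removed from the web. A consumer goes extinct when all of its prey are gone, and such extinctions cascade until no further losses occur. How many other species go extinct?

Remove Isopod.
Round 1: Sheephead (all prey gone), Rock Crab (all prey gone) → extinct.
Round 2: Lingcod (all prey gone) → extinct.
No further losses. Total secondary extinctions: 3.

3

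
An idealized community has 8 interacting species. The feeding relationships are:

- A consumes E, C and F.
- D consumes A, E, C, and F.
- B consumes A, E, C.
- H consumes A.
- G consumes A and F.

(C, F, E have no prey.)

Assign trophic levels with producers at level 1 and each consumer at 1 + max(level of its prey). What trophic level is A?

C is a producer → level 1.
A eats C (level 1); other prey at levels: F 1, E 1 → level 2.

Trophic level 2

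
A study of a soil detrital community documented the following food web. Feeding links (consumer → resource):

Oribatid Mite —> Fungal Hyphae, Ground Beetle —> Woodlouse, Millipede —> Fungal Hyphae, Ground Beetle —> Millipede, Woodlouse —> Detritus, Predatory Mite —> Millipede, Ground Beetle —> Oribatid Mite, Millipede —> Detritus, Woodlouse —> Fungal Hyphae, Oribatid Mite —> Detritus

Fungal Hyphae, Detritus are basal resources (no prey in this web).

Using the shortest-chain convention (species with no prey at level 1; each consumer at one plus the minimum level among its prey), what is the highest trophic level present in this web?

3

Basal resources (level 1): Fungal Hyphae, Detritus.
Following each consumer down to its lowest-level prey: Fungal Hyphae → Millipede → Predatory Mite (levels 1 through 3).
All prey of Predatory Mite (Millipede 2) are at level 2 or above, so Predatory Mite is at level 1 + 2 = 3.
Every consumer has at least one prey at level 2 or below, so none exceeds level 3.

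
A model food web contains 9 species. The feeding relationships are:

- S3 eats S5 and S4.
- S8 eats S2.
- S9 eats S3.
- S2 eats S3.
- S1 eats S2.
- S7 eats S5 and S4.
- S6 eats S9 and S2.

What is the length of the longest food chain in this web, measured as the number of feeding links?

One longest chain: S4 → S3 → S9 → S6.
It has 4 species and 3 links.

3 links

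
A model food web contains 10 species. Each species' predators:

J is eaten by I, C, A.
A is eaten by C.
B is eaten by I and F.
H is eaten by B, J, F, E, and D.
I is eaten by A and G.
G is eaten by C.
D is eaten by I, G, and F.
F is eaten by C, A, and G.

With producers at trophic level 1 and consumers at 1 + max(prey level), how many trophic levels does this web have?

Producers (level 1): H.
H → D → I → G → C gives C level 5.
No species has a prey at level 5, so no species reaches level 6.

5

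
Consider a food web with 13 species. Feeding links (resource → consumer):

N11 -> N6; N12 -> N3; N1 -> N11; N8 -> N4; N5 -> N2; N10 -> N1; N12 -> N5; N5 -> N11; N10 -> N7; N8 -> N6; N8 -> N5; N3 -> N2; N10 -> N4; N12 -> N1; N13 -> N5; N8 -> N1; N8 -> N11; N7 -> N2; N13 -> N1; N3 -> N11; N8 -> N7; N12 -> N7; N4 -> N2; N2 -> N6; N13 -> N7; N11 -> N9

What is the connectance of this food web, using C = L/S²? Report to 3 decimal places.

C = 0.154

The web has S = 13 species and L = 26 feeding links.
C = L / S² = 26 / 169 = 0.1538 ≈ 0.154.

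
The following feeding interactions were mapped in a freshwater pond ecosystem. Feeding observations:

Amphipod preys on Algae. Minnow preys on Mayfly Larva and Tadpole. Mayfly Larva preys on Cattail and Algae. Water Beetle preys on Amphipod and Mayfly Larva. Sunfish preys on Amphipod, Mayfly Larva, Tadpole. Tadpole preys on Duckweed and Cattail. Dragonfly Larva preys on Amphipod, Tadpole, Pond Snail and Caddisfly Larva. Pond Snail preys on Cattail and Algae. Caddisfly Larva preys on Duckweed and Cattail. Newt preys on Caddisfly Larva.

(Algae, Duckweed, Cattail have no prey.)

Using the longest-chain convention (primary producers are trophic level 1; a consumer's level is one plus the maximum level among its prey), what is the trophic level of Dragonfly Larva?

Duckweed is a producer → level 1.
Caddisfly Larva eats Duckweed (level 1); other prey at levels: Cattail 1 → level 2.
Dragonfly Larva eats Caddisfly Larva (level 2); other prey at levels: Pond Snail 2, Amphipod 2, Tadpole 2 → level 3.

Trophic level 3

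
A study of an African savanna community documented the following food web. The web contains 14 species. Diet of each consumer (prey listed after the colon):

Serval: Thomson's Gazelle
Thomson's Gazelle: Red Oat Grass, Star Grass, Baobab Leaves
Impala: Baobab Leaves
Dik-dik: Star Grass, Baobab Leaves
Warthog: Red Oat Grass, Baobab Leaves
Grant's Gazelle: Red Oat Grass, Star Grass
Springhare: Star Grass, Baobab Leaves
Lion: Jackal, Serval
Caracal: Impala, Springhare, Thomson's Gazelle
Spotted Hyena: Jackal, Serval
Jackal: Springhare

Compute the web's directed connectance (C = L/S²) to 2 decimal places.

The web has S = 14 species and L = 21 feeding links.
C = L / S² = 21 / 196 = 0.1071 ≈ 0.11.

C = 0.11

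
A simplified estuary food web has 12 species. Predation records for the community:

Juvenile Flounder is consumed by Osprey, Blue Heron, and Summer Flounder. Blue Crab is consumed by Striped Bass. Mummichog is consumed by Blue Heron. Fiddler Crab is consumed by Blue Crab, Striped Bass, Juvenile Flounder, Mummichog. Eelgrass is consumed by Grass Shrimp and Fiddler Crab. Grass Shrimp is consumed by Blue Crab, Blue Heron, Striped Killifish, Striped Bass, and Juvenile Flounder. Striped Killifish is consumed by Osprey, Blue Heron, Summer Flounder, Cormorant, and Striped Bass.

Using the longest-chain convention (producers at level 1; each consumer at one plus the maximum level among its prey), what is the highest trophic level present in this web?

Producers (level 1): Eelgrass.
Eelgrass → Grass Shrimp → Juvenile Flounder → Osprey gives Osprey level 4.
No species has a prey at level 4, so no species reaches level 5.

4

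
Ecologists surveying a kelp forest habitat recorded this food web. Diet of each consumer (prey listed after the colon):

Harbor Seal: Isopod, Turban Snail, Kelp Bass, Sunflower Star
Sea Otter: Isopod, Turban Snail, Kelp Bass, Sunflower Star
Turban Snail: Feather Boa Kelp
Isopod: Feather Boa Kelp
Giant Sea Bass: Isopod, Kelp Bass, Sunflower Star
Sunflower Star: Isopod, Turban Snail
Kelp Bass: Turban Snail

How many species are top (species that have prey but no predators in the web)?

3

Top species (has prey, but nothing eats it): Giant Sea Bass, Harbor Seal, Sea Otter.
Count: 3.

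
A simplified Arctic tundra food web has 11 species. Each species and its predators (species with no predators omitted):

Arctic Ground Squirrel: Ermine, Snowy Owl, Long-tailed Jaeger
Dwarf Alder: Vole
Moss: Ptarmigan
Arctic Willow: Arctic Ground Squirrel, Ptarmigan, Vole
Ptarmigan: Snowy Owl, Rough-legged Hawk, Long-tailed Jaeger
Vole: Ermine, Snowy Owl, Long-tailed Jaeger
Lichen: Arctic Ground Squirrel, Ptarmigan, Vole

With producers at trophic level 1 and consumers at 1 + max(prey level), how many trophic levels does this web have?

Producers (level 1): Lichen, Moss, Dwarf Alder, Arctic Willow.
Lichen → Arctic Ground Squirrel → Long-tailed Jaeger gives Long-tailed Jaeger level 3.
No species has a prey at level 3, so no species reaches level 4.

3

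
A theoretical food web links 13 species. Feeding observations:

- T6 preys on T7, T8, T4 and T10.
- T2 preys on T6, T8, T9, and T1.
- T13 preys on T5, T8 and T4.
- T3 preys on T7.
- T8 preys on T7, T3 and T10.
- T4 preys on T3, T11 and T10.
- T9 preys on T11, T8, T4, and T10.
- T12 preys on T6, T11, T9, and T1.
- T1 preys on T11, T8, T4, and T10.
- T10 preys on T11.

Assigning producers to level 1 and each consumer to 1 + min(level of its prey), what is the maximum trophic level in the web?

Producers (level 1): T11, T5, T7.
Following each consumer down to its lowest-level prey: T11 → T9 → T2 (levels 1 through 3).
All prey of T2 (T9 2, T6 2, T1 2, T8 2) are at level 2 or above, so T2 is at level 1 + 2 = 3.
Every consumer has at least one prey at level 2 or below, so none exceeds level 3.

3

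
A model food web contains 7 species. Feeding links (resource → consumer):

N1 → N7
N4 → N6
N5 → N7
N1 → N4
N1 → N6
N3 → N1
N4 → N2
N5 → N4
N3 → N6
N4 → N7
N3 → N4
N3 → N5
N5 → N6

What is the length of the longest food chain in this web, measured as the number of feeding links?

One longest chain: N3 → N5 → N4 → N6.
It has 4 species and 3 links.

3 links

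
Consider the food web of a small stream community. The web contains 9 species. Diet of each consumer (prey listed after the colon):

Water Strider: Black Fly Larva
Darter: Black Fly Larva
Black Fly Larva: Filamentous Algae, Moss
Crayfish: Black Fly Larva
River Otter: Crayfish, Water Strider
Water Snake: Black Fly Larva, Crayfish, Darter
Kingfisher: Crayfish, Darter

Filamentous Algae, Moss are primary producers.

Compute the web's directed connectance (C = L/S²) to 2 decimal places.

C = 0.15

The web has S = 9 species and L = 12 feeding links.
C = L / S² = 12 / 81 = 0.1481 ≈ 0.15.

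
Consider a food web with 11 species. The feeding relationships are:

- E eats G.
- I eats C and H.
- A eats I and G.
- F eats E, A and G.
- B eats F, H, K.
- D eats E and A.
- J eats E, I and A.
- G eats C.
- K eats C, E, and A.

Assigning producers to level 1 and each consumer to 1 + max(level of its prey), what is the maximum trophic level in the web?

Producers (level 1): H, C.
C → G → E → F → B gives B level 5.
No species has a prey at level 5, so no species reaches level 6.

5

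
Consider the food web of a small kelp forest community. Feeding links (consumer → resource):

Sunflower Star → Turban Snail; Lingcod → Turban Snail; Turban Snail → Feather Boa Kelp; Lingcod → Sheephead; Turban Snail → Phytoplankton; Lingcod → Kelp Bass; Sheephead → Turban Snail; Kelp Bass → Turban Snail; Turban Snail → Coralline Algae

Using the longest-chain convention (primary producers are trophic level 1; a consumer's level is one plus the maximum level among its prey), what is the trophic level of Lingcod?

Feather Boa Kelp is a producer → level 1.
Turban Snail eats Feather Boa Kelp (level 1); other prey at levels: Coralline Algae 1, Phytoplankton 1 → level 2.
Sheephead eats Turban Snail → level 3.
Lingcod eats Sheephead (level 3); other prey at levels: Turban Snail 2, Kelp Bass 3 → level 4.

Trophic level 4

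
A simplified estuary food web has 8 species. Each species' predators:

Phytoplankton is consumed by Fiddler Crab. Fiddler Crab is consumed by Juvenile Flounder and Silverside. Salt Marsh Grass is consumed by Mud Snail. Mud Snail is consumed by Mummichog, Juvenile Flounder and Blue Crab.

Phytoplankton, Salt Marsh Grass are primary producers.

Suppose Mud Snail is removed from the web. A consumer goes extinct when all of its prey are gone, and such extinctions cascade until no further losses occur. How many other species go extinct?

2

Remove Mud Snail.
Round 1: Mummichog (all prey gone), Blue Crab (all prey gone) → extinct.
No further losses. Total secondary extinctions: 2.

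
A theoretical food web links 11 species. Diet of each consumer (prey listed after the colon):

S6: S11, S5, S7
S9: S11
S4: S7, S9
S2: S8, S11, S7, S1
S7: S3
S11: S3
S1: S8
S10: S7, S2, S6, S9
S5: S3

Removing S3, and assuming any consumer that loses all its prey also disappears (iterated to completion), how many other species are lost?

6

Remove S3.
Round 1: S11 (all prey gone), S5 (all prey gone), S7 (all prey gone) → extinct.
Round 2: S6 (all prey gone), S9 (all prey gone) → extinct.
Round 3: S4 (all prey gone) → extinct.
No further losses. Total secondary extinctions: 6.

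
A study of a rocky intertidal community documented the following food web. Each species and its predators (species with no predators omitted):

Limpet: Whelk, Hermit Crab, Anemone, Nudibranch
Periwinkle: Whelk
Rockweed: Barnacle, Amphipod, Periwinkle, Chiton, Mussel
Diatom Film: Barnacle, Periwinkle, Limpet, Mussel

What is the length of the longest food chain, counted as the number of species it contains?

3 species

One longest chain: Rockweed → Periwinkle → Whelk.
It has 3 species and 2 links.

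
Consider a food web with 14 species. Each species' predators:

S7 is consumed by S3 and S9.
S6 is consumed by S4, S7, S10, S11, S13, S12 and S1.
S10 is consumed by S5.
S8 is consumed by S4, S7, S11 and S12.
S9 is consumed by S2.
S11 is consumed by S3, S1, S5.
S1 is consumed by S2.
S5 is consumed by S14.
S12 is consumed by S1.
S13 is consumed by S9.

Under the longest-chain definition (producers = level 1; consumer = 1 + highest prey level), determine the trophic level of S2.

S6 is a producer → level 1.
S12 eats S6 (level 1); other prey at levels: S8 1 → level 2.
S1 eats S12 (level 2); other prey at levels: S6 1, S11 2 → level 3.
S2 eats S1 (level 3); other prey at levels: S9 3 → level 4.

Trophic level 4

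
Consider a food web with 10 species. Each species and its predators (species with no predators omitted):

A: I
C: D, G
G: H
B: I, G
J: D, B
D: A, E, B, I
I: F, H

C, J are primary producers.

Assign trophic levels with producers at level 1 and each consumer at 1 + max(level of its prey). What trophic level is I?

Trophic level 4

C is a producer → level 1.
D eats C (level 1); other prey at levels: J 1 → level 2.
A eats D → level 3.
I eats A (level 3); other prey at levels: D 2, B 3 → level 4.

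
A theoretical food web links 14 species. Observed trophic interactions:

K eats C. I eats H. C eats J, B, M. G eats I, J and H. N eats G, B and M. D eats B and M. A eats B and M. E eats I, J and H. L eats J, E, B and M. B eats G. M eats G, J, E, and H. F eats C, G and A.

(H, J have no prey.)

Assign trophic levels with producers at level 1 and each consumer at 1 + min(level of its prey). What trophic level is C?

Trophic level 2

J is a producer → level 1.
C eats J → level 2.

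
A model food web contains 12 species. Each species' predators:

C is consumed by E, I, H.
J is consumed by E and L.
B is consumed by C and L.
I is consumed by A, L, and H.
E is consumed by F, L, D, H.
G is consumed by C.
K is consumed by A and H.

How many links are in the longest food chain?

One longest chain: G → C → I → L.
It has 4 species and 3 links.

3 links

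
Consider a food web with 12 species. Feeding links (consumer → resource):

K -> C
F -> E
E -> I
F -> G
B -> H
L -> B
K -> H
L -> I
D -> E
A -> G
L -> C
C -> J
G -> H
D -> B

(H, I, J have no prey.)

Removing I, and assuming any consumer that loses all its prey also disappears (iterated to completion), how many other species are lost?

1

Remove I.
Round 1: E (all prey gone) → extinct.
No further losses. Total secondary extinctions: 1.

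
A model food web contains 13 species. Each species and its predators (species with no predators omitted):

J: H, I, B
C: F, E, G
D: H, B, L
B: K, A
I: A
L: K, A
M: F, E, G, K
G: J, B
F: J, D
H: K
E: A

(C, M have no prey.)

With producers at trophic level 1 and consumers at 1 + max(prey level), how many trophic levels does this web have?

5

Producers (level 1): C, M.
C → F → D → L → K gives K level 5.
No species has a prey at level 5, so no species reaches level 6.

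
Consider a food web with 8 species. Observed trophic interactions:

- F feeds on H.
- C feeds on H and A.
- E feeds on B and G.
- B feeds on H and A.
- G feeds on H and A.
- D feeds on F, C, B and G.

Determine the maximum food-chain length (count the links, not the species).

2 links

One longest chain: H → B → D.
It has 3 species and 2 links.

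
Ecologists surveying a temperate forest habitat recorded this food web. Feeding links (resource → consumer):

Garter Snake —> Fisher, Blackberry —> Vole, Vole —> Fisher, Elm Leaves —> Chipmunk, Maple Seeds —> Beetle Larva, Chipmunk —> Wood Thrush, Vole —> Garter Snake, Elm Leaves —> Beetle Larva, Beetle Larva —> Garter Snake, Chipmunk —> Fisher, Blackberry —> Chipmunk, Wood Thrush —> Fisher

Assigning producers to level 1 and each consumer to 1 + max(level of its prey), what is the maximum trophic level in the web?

Producers (level 1): Elm Leaves, Blackberry, Maple Seeds.
Elm Leaves → Chipmunk → Wood Thrush → Fisher gives Fisher level 4.
No species has a prey at level 4, so no species reaches level 5.

4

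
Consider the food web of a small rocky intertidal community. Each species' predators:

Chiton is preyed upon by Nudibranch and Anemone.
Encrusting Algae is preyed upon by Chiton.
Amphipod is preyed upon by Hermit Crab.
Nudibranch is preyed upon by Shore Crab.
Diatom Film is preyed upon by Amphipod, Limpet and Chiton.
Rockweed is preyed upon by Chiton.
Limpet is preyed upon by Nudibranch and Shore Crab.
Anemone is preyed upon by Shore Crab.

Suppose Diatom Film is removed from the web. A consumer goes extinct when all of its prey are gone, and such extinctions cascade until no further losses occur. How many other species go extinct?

3

Remove Diatom Film.
Round 1: Amphipod (all prey gone), Limpet (all prey gone) → extinct.
Round 2: Hermit Crab (all prey gone) → extinct.
No further losses. Total secondary extinctions: 3.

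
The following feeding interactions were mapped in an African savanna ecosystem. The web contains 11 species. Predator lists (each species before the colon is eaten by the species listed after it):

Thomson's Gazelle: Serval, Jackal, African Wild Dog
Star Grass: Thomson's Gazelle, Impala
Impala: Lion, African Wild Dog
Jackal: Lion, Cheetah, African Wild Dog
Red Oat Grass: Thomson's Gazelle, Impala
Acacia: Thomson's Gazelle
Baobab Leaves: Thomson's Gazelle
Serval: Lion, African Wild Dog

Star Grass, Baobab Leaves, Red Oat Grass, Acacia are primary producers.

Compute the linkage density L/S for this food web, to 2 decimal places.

There are L = 16 links among S = 11 species.
L/S = 16/11 = 1.4545 ≈ 1.45.

L/S = 1.45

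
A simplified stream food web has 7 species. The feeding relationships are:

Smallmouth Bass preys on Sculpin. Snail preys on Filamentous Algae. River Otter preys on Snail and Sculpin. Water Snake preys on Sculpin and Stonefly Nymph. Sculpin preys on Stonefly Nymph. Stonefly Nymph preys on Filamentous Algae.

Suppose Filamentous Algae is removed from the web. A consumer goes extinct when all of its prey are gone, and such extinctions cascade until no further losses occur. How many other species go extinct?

Remove Filamentous Algae.
Round 1: Snail (all prey gone), Stonefly Nymph (all prey gone) → extinct.
Round 2: Sculpin (all prey gone) → extinct.
Round 3: Water Snake (all prey gone), River Otter (all prey gone), Smallmouth Bass (all prey gone) → extinct.
No further losses. Total secondary extinctions: 6.

6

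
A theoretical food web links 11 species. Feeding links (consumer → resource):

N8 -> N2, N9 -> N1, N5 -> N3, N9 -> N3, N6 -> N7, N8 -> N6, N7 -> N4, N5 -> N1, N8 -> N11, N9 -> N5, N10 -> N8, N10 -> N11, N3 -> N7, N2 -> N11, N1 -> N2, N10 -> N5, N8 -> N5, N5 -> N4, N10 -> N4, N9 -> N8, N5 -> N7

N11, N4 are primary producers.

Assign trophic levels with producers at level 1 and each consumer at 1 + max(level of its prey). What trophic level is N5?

N4 is a producer → level 1.
N7 eats N4 → level 2.
N3 eats N7 → level 3.
N5 eats N3 (level 3); other prey at levels: N4 1, N7 2, N1 3 → level 4.

Trophic level 4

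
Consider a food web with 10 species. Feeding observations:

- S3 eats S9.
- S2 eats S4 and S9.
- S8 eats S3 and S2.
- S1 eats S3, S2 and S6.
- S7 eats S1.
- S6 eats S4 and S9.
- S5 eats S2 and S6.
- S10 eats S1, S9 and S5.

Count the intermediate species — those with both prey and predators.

5

Intermediate species (has both prey and predators): S6, S2, S3, S1, S5.
Count: 5.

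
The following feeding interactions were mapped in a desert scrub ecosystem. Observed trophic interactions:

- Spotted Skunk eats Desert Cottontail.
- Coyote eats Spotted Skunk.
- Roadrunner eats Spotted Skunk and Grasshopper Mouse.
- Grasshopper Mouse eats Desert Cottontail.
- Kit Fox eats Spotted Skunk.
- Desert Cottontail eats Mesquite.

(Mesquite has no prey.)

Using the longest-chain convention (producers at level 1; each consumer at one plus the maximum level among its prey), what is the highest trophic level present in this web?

Producers (level 1): Mesquite.
Mesquite → Desert Cottontail → Grasshopper Mouse → Roadrunner gives Roadrunner level 4.
No species has a prey at level 4, so no species reaches level 5.

4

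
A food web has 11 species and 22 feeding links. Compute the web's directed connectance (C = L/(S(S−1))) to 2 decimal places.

C = 0.20

The web has S = 11 species and L = 22 feeding links.
C = L / (S(S−1)) = 22 / 110 = 0.2000 ≈ 0.20.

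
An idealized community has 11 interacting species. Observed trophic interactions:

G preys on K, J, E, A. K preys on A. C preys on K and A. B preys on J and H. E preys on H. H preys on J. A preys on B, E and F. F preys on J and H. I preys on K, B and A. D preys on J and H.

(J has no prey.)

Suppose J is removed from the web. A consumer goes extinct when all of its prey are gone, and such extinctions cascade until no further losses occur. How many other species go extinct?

Remove J.
Round 1: H (all prey gone) → extinct.
Round 2: B (all prey gone), E (all prey gone), F (all prey gone), D (all prey gone) → extinct.
Round 3: A (all prey gone) → extinct.
Round 4: K (all prey gone) → extinct.
Round 5: G (all prey gone), I (all prey gone), C (all prey gone) → extinct.
No further losses. Total secondary extinctions: 10.

10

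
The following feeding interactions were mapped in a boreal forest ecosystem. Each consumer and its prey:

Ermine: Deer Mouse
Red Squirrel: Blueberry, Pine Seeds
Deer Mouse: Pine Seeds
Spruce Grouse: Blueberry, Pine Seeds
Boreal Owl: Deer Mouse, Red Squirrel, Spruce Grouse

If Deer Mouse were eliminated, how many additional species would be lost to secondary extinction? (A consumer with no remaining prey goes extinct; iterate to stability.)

1

Remove Deer Mouse.
Round 1: Ermine (all prey gone) → extinct.
No further losses. Total secondary extinctions: 1.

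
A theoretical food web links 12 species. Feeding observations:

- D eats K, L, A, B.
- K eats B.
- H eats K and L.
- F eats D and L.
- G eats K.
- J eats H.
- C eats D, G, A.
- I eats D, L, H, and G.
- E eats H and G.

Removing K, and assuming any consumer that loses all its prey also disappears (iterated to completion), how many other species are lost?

Remove K.
Round 1: G (all prey gone) → extinct.
No further losses. Total secondary extinctions: 1.

1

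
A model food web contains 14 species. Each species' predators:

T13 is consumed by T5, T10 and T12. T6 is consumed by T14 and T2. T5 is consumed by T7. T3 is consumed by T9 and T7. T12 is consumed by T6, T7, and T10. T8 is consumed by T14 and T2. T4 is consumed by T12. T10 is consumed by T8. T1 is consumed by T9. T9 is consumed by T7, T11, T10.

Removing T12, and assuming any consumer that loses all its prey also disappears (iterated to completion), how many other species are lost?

Remove T12.
Round 1: T6 (all prey gone) → extinct.
No further losses. Total secondary extinctions: 1.

1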